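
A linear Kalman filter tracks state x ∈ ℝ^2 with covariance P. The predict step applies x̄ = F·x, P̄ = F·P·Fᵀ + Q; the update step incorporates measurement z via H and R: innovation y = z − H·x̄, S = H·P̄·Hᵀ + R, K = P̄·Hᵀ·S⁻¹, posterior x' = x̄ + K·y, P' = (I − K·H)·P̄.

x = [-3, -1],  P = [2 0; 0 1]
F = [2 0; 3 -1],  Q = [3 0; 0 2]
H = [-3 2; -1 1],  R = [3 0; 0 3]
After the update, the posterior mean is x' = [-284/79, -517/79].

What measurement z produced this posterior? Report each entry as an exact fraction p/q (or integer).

z = [-3, -2]

x̄ = F·x = [-6, -8]
P̄ = F·P·Fᵀ + Q = [11 12; 12 21]
S = H·P̄·Hᵀ + R = [42 15; 15 11]
K = P̄·Hᵀ·S⁻¹ = [-38/79 59/79; -23/79 96/79]
x' − x̄ = [190/79, 115/79] = K·y
y = (KᵀK)⁻¹·Kᵀ·(x' − x̄) = [-5, 0]
z = y + H·x̄ = [-5, 0] + [2, -2] = [-3, -2]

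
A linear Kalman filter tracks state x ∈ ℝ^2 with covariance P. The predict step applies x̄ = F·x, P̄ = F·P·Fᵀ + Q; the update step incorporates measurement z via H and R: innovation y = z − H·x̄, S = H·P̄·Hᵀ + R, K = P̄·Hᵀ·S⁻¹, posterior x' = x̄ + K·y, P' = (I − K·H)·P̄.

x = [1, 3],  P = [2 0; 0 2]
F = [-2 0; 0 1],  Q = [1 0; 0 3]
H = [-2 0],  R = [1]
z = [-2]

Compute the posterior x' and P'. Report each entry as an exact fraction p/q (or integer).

x̄ = F·x = [-2, 3]
P̄ = F·P·Fᵀ + Q = [9 0; 0 5]
y = z − H·x̄ = [-6]
S = H·P̄·Hᵀ + R = [37]
K = P̄·Hᵀ·S⁻¹ = [-18/37; 0]
x' = x̄ + K·y = [34/37, 3]
P' = (I − K·H)·P̄ = [9/37 0; 0 5]

x' = [34/37, 3]
P' = [9/37 0; 0 5]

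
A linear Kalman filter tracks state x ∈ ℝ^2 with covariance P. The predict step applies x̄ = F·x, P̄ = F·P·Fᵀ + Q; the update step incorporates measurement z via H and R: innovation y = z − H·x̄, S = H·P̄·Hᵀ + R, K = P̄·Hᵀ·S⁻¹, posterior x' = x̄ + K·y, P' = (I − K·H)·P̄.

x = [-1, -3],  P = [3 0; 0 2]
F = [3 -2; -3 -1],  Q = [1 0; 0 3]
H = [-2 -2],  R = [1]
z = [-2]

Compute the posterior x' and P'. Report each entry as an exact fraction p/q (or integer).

x̄ = F·x = [3, 6]
P̄ = F·P·Fᵀ + Q = [36 -23; -23 32]
y = z − H·x̄ = [16]
S = H·P̄·Hᵀ + R = [89]
K = P̄·Hᵀ·S⁻¹ = [-26/89; -18/89]
x' = x̄ + K·y = [-149/89, 246/89]
P' = (I − K·H)·P̄ = [2528/89 -2515/89; -2515/89 2524/89]

x' = [-149/89, 246/89]
P' = [2528/89 -2515/89; -2515/89 2524/89]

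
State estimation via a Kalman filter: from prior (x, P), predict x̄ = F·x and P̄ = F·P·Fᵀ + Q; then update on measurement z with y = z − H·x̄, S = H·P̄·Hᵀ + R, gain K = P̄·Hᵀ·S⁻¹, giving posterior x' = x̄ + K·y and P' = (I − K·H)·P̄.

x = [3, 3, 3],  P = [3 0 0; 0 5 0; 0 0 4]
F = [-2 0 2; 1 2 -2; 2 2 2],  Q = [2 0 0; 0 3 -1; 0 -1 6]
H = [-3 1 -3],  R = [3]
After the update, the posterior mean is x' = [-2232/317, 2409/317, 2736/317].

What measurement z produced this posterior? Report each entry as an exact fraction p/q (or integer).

z = [3]

x̄ = F·x = [0, 3, 18]
P̄ = F·P·Fᵀ + Q = [30 -22 4; -22 42 9; 4 9 54]
S = H·P̄·Hᵀ + R = [951]
K = P̄·Hᵀ·S⁻¹ = [-124/951; 27/317; -55/317]
x' − x̄ = [-2232/317, 1458/317, -2970/317] = K·y
y = (KᵀK)⁻¹·Kᵀ·(x' − x̄) = [54]
z = y + H·x̄ = [54] + [-51] = [3]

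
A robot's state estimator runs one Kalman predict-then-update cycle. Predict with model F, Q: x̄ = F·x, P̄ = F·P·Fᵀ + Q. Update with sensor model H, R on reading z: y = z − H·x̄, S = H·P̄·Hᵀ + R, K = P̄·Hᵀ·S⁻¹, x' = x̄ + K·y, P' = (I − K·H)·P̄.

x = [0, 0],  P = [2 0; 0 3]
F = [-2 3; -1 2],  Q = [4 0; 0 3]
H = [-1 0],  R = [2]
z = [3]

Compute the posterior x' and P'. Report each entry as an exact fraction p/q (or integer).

x' = [-117/41, -66/41]
P' = [78/41 44/41; 44/41 213/41]

x̄ = F·x = [0, 0]
P̄ = F·P·Fᵀ + Q = [39 22; 22 17]
y = z − H·x̄ = [3]
S = H·P̄·Hᵀ + R = [41]
K = P̄·Hᵀ·S⁻¹ = [-39/41; -22/41]
x' = x̄ + K·y = [-117/41, -66/41]
P' = (I − K·H)·P̄ = [78/41 44/41; 44/41 213/41]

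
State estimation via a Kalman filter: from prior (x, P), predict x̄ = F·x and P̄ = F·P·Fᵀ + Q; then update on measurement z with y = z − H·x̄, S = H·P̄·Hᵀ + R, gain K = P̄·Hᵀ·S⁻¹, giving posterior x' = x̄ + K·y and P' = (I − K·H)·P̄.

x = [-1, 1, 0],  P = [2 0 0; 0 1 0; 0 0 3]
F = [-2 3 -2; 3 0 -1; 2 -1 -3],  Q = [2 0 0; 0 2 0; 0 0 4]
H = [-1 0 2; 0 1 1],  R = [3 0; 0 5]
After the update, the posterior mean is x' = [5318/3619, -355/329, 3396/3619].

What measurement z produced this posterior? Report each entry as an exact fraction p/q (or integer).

x̄ = F·x = [5, -3, -3]
P̄ = F·P·Fᵀ + Q = [31 -6 7; -6 23 21; 7 21 40]
S = H·P̄·Hᵀ + R = [166 121; 121 110]
K = P̄·Hᵀ·S⁻¹ = [-181/329 2223/3619; -4/329 136/329; 59/329 1293/3619]
x' − x̄ = [-12777/3619, 632/329, 14253/3619] = K·y
y = (KᵀK)⁻¹·Kᵀ·(x' − x̄) = [12, 5]
z = y + H·x̄ = [12, 5] + [-11, -6] = [1, -1]

z = [1, -1]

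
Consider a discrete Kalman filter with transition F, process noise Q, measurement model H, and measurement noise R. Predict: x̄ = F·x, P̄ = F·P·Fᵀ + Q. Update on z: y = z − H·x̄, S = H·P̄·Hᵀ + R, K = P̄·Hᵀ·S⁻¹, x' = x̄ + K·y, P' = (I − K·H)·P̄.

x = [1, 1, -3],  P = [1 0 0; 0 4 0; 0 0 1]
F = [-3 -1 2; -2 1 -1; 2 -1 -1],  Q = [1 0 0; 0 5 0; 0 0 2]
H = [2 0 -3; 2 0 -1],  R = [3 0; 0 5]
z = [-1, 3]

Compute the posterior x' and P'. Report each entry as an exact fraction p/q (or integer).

x̄ = F·x = [-10, 2, 4]
P̄ = F·P·Fᵀ + Q = [18 0 -4; 0 14 -7; -4 -7 11]
y = z − H·x̄ = [31, 27]
S = H·P̄·Hᵀ + R = [222 137; 137 104]
K = P̄·Hᵀ·S⁻¹ = [-488/4319 2304/4319; 175/617 -189/617; -1661/4319 1399/4319]
x' = x̄ + K·y = [3890/4319, 1556/617, 3558/4319]
P' = (I − K·H)·P̄ = [9006/4319 -840/617 6492/4319; -840/617 6286/617 -735/617; 6492/4319 -735/617 5989/4319]

x' = [3890/4319, 1556/617, 3558/4319]
P' = [9006/4319 -840/617 6492/4319; -840/617 6286/617 -735/617; 6492/4319 -735/617 5989/4319]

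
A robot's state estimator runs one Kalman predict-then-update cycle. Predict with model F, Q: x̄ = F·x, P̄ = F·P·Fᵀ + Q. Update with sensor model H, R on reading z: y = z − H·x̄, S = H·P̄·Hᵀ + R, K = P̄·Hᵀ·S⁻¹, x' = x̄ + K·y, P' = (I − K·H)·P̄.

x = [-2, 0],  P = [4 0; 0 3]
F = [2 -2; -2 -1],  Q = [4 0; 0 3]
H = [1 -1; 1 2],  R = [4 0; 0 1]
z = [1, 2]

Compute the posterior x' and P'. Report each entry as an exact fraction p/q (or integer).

x̄ = F·x = [-4, 4]
P̄ = F·P·Fᵀ + Q = [32 -10; -10 22]
y = z − H·x̄ = [9, -2]
S = H·P̄·Hᵀ + R = [78 -22; -22 81]
K = P̄·Hᵀ·S⁻¹ = [1833/2917 930/2917; -922/2917 974/2917]
x' = x̄ + K·y = [2969/2917, 1422/2917]
P' = (I − K·H)·P̄ = [5198/2917 -2134/2917; -2134/2917 1554/2917]

x' = [2969/2917, 1422/2917]
P' = [5198/2917 -2134/2917; -2134/2917 1554/2917]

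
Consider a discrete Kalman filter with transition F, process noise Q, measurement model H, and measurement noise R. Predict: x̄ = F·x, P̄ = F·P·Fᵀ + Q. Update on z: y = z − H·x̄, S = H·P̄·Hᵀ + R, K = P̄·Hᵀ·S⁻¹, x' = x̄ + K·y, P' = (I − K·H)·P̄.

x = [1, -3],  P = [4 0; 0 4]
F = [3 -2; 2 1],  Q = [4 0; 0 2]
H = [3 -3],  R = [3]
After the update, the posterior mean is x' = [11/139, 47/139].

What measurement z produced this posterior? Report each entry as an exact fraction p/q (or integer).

x̄ = F·x = [9, -1]
P̄ = F·P·Fᵀ + Q = [56 16; 16 22]
S = H·P̄·Hᵀ + R = [417]
K = P̄·Hᵀ·S⁻¹ = [40/139; -6/139]
x' − x̄ = [-1240/139, 186/139] = K·y
y = (KᵀK)⁻¹·Kᵀ·(x' − x̄) = [-31]
z = y + H·x̄ = [-31] + [30] = [-1]

z = [-1]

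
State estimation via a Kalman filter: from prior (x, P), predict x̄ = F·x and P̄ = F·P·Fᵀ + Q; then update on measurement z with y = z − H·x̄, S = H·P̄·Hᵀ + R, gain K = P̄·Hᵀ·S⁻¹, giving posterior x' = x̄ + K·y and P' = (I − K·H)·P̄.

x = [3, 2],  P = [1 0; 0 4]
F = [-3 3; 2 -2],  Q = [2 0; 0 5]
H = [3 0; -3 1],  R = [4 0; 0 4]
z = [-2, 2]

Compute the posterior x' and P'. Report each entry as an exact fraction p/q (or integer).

x̄ = F·x = [-3, 2]
P̄ = F·P·Fᵀ + Q = [47 -30; -30 25]
y = z − H·x̄ = [7, -9]
S = H·P̄·Hᵀ + R = [427 -513; -513 632]
K = P̄·Hᵀ·S⁻¹ = [1389/6695 -684/6695; 423/1339 587/1339]
x' = x̄ + K·y = [-4206/6695, 356/1339]
P' = (I − K·H)·P̄ = [1852/6695 564/1339; 564/1339 4040/1339]

x' = [-4206/6695, 356/1339]
P' = [1852/6695 564/1339; 564/1339 4040/1339]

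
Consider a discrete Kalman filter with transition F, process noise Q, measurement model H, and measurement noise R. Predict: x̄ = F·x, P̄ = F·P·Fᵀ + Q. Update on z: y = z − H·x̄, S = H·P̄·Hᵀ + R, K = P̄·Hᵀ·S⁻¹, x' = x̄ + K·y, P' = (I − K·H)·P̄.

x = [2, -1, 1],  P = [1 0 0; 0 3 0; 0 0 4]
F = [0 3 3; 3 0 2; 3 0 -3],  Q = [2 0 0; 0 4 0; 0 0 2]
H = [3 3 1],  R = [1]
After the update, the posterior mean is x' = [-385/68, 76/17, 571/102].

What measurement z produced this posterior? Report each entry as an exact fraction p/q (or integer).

x̄ = F·x = [0, 8, 3]
P̄ = F·P·Fᵀ + Q = [65 24 -36; 24 29 -15; -36 -15 47]
S = H·P̄·Hᵀ + R = [1020]
K = P̄·Hᵀ·S⁻¹ = [77/340; 12/85; -53/510]
x' − x̄ = [-385/68, -60/17, 265/102] = K·y
y = (KᵀK)⁻¹·Kᵀ·(x' − x̄) = [-25]
z = y + H·x̄ = [-25] + [27] = [2]

z = [2]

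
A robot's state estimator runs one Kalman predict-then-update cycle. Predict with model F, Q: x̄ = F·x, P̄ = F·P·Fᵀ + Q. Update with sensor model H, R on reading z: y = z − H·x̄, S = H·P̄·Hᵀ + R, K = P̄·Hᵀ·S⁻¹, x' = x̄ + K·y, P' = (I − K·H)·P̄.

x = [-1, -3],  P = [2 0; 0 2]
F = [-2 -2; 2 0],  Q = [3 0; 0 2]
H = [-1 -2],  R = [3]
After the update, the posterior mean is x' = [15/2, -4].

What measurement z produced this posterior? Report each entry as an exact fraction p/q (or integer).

z = [1]

x̄ = F·x = [8, -2]
P̄ = F·P·Fᵀ + Q = [19 -8; -8 10]
S = H·P̄·Hᵀ + R = [30]
K = P̄·Hᵀ·S⁻¹ = [-1/10; -2/5]
x' − x̄ = [-1/2, -2] = K·y
y = (KᵀK)⁻¹·Kᵀ·(x' − x̄) = [5]
z = y + H·x̄ = [5] + [-4] = [1]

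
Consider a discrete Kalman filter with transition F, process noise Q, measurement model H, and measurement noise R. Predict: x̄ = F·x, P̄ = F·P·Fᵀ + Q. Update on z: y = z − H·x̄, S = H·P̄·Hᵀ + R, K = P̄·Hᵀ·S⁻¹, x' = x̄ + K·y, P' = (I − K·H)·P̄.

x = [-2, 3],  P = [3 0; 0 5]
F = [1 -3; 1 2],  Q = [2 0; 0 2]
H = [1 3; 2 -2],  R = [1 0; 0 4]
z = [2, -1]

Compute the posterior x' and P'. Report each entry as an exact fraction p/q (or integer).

x' = [-1091/17158, 5476/8579]
P' = [5260/8579 -1069/8579; -1069/8579 1067/8579]

x̄ = F·x = [-11, 4]
P̄ = F·P·Fᵀ + Q = [50 -27; -27 25]
y = z − H·x̄ = [1, 29]
S = H·P̄·Hᵀ + R = [114 -158; -158 520]
K = P̄·Hᵀ·S⁻¹ = [2053/8579 6329/17158; 2132/8579 -1068/8579]
x' = x̄ + K·y = [-1091/17158, 5476/8579]
P' = (I − K·H)·P̄ = [5260/8579 -1069/8579; -1069/8579 1067/8579]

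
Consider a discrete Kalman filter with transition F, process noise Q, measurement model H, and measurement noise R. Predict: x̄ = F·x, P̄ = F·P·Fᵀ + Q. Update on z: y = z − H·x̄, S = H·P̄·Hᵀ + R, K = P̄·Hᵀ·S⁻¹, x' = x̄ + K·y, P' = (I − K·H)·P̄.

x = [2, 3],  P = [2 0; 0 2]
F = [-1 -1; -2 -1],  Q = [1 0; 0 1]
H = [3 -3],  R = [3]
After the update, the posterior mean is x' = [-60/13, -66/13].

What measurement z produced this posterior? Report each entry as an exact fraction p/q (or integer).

x̄ = F·x = [-5, -7]
P̄ = F·P·Fᵀ + Q = [5 6; 6 11]
S = H·P̄·Hᵀ + R = [39]
K = P̄·Hᵀ·S⁻¹ = [-1/13; -5/13]
x' − x̄ = [5/13, 25/13] = K·y
y = (KᵀK)⁻¹·Kᵀ·(x' − x̄) = [-5]
z = y + H·x̄ = [-5] + [6] = [1]

z = [1]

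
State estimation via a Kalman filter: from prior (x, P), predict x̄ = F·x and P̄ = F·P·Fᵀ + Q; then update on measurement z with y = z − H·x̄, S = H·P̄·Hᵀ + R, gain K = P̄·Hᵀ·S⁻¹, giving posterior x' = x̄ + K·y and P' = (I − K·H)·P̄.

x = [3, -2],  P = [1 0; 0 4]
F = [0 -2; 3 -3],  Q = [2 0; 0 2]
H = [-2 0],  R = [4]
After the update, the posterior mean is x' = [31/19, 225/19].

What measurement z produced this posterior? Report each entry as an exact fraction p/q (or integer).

x̄ = F·x = [4, 15]
P̄ = F·P·Fᵀ + Q = [18 24; 24 47]
S = H·P̄·Hᵀ + R = [76]
K = P̄·Hᵀ·S⁻¹ = [-9/19; -12/19]
x' − x̄ = [-45/19, -60/19] = K·y
y = (KᵀK)⁻¹·Kᵀ·(x' − x̄) = [5]
z = y + H·x̄ = [5] + [-8] = [-3]

z = [-3]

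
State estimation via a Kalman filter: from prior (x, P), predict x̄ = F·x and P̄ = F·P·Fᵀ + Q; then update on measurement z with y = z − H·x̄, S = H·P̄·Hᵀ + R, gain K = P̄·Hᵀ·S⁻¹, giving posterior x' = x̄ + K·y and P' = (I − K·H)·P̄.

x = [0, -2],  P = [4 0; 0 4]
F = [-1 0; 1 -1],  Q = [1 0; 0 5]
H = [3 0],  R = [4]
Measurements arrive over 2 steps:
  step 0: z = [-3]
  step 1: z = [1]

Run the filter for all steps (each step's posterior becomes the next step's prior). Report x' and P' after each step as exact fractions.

step 0: x̄ = F·x = [0, 2]
step 0: P̄ = F·P·Fᵀ + Q = [5 -4; -4 13]
step 0: y = z − H·x̄ = [-3]
step 0: S = H·P̄·Hᵀ + R = [49]
step 0: K = P̄·Hᵀ·S⁻¹ = [15/49; -12/49]
step 0: x' = x̄ + K·y = [-45/49, 134/49]
step 0: P' = (I − K·H)·P̄ = [20/49 -16/49; -16/49 493/49]
step 1: x̄ = F·x = [45/49, -179/49]
step 1: P̄ = F·P·Fᵀ + Q = [69/49 -36/49; -36/49 790/49]
step 1: y = z − H·x̄ = [-86/49]
step 1: S = H·P̄·Hᵀ + R = [817/49]
step 1: K = P̄·Hᵀ·S⁻¹ = [207/817; -108/817]
step 1: x' = x̄ + K·y = [9/19, -65/19]
step 1: P' = (I − K·H)·P̄ = [276/817 -144/817; -144/817 12934/817]

step 0: x' = [-45/49, 134/49], P' = [20/49 -16/49; -16/49 493/49]
step 1: x' = [9/19, -65/19], P' = [276/817 -144/817; -144/817 12934/817]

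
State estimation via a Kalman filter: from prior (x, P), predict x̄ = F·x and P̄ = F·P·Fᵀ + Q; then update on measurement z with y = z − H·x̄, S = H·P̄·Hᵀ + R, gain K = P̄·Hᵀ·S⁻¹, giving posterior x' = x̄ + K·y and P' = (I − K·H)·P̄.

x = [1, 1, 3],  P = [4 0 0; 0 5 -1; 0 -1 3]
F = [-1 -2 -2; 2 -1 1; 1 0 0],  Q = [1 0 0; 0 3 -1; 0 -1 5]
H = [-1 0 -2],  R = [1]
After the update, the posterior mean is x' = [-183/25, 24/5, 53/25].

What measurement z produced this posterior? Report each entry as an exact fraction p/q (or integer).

x̄ = F·x = [-9, 4, 1]
P̄ = F·P·Fᵀ + Q = [29 -4 -4; -4 29 7; -4 7 9]
S = H·P̄·Hᵀ + R = [50]
K = P̄·Hᵀ·S⁻¹ = [-21/50; -1/5; -7/25]
x' − x̄ = [42/25, 4/5, 28/25] = K·y
y = (KᵀK)⁻¹·Kᵀ·(x' − x̄) = [-4]
z = y + H·x̄ = [-4] + [7] = [3]

z = [3]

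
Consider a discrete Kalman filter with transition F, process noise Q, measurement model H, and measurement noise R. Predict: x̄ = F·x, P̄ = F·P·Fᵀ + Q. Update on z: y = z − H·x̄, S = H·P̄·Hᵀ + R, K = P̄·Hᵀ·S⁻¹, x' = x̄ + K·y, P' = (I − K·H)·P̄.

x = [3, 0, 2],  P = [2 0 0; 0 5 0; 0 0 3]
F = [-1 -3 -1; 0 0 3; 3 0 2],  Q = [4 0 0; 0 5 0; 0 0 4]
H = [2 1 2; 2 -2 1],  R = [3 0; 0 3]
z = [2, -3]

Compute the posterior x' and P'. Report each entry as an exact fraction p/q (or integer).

x' = [-552607/96347, -57446/96347, 688675/96347]
P' = [995121/96347 370719/96347 -1162170/96347; 370719/96347 194412/96347 -432198/96347; -1162170/96347 -432198/96347 1413606/96347]

x̄ = F·x = [-5, 6, 13]
P̄ = F·P·Fᵀ + Q = [54 -9 -12; -9 32 18; -12 18 34]
y = z − H·x̄ = [-20, 6]
S = H·P̄·Hᵀ + R = [327 112; 112 333]
K = P̄·Hᵀ·S⁻¹ = [12207/96347 28878/96347; 23818/96347 -26528/96347; 23558/96347 -15446/96347]
x' = x̄ + K·y = [-552607/96347, -57446/96347, 688675/96347]
P' = (I − K·H)·P̄ = [995121/96347 370719/96347 -1162170/96347; 370719/96347 194412/96347 -432198/96347; -1162170/96347 -432198/96347 1413606/96347]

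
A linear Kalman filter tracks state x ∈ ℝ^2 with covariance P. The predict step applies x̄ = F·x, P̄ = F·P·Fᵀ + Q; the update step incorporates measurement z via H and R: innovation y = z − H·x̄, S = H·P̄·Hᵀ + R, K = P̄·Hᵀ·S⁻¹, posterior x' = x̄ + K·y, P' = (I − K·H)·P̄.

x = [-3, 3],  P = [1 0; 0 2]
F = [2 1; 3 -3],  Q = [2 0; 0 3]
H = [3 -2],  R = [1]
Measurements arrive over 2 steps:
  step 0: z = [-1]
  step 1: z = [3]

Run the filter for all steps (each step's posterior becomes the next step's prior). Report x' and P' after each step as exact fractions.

step 0: x̄ = F·x = [-3, -18]
step 0: P̄ = F·P·Fᵀ + Q = [8 0; 0 30]
step 0: y = z − H·x̄ = [-28]
step 0: S = H·P̄·Hᵀ + R = [193]
step 0: K = P̄·Hᵀ·S⁻¹ = [24/193; -60/193]
step 0: x' = x̄ + K·y = [-1251/193, -1794/193]
step 0: P' = (I − K·H)·P̄ = [968/193 1440/193; 1440/193 2190/193]
step 1: x̄ = F·x = [-4296/193, 1629/193]
step 1: P̄ = F·P·Fᵀ + Q = [12208/193 -5082/193; -5082/193 3081/193]
step 1: y = z − H·x̄ = [16725/193]
step 1: S = H·P̄·Hᵀ + R = [183373/193]
step 1: K = P̄·Hᵀ·S⁻¹ = [46788/183373; -21408/183373]
step 1: x' = x̄ + K·y = [-27156/183373, -307431/183373]
step 1: P' = (I − K·H)·P̄ = [256480/183373 361326/183373; 361326/183373 552693/183373]

step 0: x' = [-1251/193, -1794/193], P' = [968/193 1440/193; 1440/193 2190/193]
step 1: x' = [-27156/183373, -307431/183373], P' = [256480/183373 361326/183373; 361326/183373 552693/183373]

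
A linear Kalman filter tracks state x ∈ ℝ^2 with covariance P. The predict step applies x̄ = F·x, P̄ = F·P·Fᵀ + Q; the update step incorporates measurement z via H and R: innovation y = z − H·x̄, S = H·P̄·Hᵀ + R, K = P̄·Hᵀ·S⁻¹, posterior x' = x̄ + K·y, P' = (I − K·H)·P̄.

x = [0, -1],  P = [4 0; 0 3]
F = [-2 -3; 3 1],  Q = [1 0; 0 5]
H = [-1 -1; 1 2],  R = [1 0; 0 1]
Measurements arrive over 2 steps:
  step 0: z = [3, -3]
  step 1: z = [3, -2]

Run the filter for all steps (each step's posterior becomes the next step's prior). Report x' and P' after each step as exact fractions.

step 0: x' = [-2175/958, -193/479], P' = [4279/958 -1287/479; -1287/479 869/479]
step 1: x' = [462335/219593, -586723/219593], P' = [405068/219593 -243918/219593; -243918/219593 190491/219593]

step 0: x̄ = F·x = [3, -1]
step 0: P̄ = F·P·Fᵀ + Q = [44 -33; -33 44]
step 0: y = z − H·x̄ = [5, -4]
step 0: S = H·P̄·Hᵀ + R = [23 -33; -33 89]
step 0: K = P̄·Hᵀ·S⁻¹ = [-1705/958 -869/958; 418/479 451/479]
step 0: x' = x̄ + K·y = [-2175/958, -193/479]
step 0: P' = (I − K·H)·P̄ = [4279/958 -1287/479; -1287/479 869/479]
step 1: x̄ = F·x = [2754/479, -6911/958]
step 1: P̄ = F·P·Fᵀ + Q = [1414/479 -1287/479; -1287/479 29595/958]
step 1: y = z − H·x̄ = [1471/958, 3199/479]
step 1: S = H·P̄·Hᵀ + R = [28233/958 -27148/479; -27148/479 55935/479]
step 1: K = P̄·Hᵀ·S⁻¹ = [-14650/19963 -82768/219593; 4857/19963 137064/219593]
step 1: x' = x̄ + K·y = [462335/219593, -586723/219593]
step 1: P' = (I − K·H)·P̄ = [405068/219593 -243918/219593; -243918/219593 190491/219593]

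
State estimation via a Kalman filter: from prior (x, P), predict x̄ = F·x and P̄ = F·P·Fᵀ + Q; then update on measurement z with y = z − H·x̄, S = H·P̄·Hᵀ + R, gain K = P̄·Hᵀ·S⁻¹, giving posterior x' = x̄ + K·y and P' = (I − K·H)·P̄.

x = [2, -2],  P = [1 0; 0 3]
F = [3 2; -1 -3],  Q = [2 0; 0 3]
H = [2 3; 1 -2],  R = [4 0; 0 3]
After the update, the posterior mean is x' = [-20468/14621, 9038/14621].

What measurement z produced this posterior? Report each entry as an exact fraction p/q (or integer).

x̄ = F·x = [2, 4]
P̄ = F·P·Fᵀ + Q = [23 -21; -21 31]
S = H·P̄·Hᵀ + R = [123 -119; -119 234]
K = P̄·Hᵀ·S⁻¹ = [3757/14621 5972/14621; 2057/14621 -4140/14621]
x' − x̄ = [-49710/14621, -49446/14621] = K·y
y = (KᵀK)⁻¹·Kᵀ·(x' − x̄) = [-18, 3]
z = y + H·x̄ = [-18, 3] + [16, -6] = [-2, -3]

z = [-2, -3]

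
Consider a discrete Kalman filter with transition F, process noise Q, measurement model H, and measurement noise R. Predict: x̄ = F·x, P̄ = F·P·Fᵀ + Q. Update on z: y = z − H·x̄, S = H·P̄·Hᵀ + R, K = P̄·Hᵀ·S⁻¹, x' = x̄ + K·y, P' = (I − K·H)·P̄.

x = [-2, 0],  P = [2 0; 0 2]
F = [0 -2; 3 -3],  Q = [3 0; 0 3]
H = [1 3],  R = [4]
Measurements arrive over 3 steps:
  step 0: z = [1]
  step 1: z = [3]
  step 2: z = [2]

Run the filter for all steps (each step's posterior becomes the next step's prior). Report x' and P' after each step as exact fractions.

step 0: x' = [893/438, -59/146], P' = [2609/438 -269/146; -269/146 147/146]
step 1: x' = [-25081/73228, 83515/73228], P' = [266355/73228 -83109/73228; -83109/73228 58227/73228]
step 2: x' = [-27835405/23782778, 24273087/23782778], P' = [42838596/11891389 -13280652/11891389; -13280652/11891389 9346440/11891389]

step 0: x̄ = F·x = [0, -6]
step 0: P̄ = F·P·Fᵀ + Q = [11 12; 12 39]
step 0: y = z − H·x̄ = [19]
step 0: S = H·P̄·Hᵀ + R = [438]
step 0: K = P̄·Hᵀ·S⁻¹ = [47/438; 43/146]
step 0: x' = x̄ + K·y = [893/438, -59/146]
step 0: P' = (I − K·H)·P̄ = [2609/438 -269/146; -269/146 147/146]
step 1: x̄ = F·x = [59/73, 535/73]
step 1: P̄ = F·P·Fᵀ + Q = [513/73 1248/73; 1248/73 7215/73]
step 1: y = z − H·x̄ = [-1445/73]
step 1: S = H·P̄·Hᵀ + R = [73228/73]
step 1: K = P̄·Hᵀ·S⁻¹ = [4257/73228; 22893/73228]
step 1: x' = x̄ + K·y = [-25081/73228, 83515/73228]
step 1: P' = (I − K·H)·P̄ = [266355/73228 -83109/73228; -83109/73228 58227/73228]
step 2: x̄ = F·x = [-83515/36614, -81447/18307]
step 2: P̄ = F·P·Fᵀ + Q = [113148/18307 212004/18307; 212004/18307 1159221/18307]
step 2: y = z − H·x̄ = [645425/36614]
step 2: S = H·P̄·Hᵀ + R = [11891389/18307]
step 2: K = P̄·Hᵀ·S⁻¹ = [749160/11891389; 3689667/11891389]
step 2: x' = x̄ + K·y = [-27835405/23782778, 24273087/23782778]
step 2: P' = (I − K·H)·P̄ = [42838596/11891389 -13280652/11891389; -13280652/11891389 9346440/11891389]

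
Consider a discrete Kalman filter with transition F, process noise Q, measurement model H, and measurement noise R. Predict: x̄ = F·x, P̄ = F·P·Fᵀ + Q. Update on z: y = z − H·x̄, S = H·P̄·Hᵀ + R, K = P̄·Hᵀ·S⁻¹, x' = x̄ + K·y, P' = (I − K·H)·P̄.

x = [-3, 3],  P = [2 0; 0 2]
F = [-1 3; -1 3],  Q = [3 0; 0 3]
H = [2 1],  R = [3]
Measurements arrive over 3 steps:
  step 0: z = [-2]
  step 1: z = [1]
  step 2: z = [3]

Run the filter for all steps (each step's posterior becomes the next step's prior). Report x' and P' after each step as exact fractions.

step 0: x̄ = F·x = [12, 12]
step 0: P̄ = F·P·Fᵀ + Q = [23 20; 20 23]
step 0: y = z − H·x̄ = [-38]
step 0: S = H·P̄·Hᵀ + R = [198]
step 0: K = P̄·Hᵀ·S⁻¹ = [1/3; 7/22]
step 0: x' = x̄ + K·y = [-2/3, -1/11]
step 0: P' = (I − K·H)·P̄ = [1 -1; -1 65/22]
step 1: x̄ = F·x = [13/33, 13/33]
step 1: P̄ = F·P·Fᵀ + Q = [805/22 739/22; 739/22 805/22]
step 1: y = z − H·x̄ = [-2/11]
step 1: S = H·P̄·Hᵀ + R = [7047/22]
step 1: K = P̄·Hᵀ·S⁻¹ = [1/3; 761/2349]
step 1: x' = x̄ + K·y = [1/3, 787/2349]
step 1: P' = (I − K·H)·P̄ = [1 -1; -1 2327/783]
step 2: x̄ = F·x = [526/783, 526/783]
step 2: P̄ = F·P·Fᵀ + Q = [3197/87 2936/87; 2936/87 3197/87]
step 2: y = z − H·x̄ = [257/261]
step 2: S = H·P̄·Hᵀ + R = [9330/29]
step 2: K = P̄·Hᵀ·S⁻¹ = [1/3; 3023/9330]
step 2: x' = x̄ + K·y = [1, 27733/27990]
step 2: P' = (I − K·H)·P̄ = [1 -1; -1 9243/3110]

step 0: x' = [-2/3, -1/11], P' = [1 -1; -1 65/22]
step 1: x' = [1/3, 787/2349], P' = [1 -1; -1 2327/783]
step 2: x' = [1, 27733/27990], P' = [1 -1; -1 9243/3110]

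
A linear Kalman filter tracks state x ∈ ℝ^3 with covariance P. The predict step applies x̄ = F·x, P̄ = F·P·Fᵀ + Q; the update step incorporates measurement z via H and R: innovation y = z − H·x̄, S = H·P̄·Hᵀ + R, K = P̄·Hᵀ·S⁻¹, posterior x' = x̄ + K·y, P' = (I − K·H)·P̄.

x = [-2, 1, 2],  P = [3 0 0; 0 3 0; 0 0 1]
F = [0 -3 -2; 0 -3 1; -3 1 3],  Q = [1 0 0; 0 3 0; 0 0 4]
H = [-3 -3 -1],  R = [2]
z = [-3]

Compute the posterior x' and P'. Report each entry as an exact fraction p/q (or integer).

x' = [-14/3, 37/26, 1486/117]
P' = [6 -2 -35/3; -2 77/26 -33/13; -35/3 -33/13 4981/117]

x̄ = F·x = [-7, -1, 13]
P̄ = F·P·Fᵀ + Q = [32 25 -15; 25 31 -6; -15 -6 43]
y = z − H·x̄ = [-14]
S = H·P̄·Hᵀ + R = [936]
K = P̄·Hᵀ·S⁻¹ = [-1/6; -9/52; 5/234]
x' = x̄ + K·y = [-14/3, 37/26, 1486/117]
P' = (I − K·H)·P̄ = [6 -2 -35/3; -2 77/26 -33/13; -35/3 -33/13 4981/117]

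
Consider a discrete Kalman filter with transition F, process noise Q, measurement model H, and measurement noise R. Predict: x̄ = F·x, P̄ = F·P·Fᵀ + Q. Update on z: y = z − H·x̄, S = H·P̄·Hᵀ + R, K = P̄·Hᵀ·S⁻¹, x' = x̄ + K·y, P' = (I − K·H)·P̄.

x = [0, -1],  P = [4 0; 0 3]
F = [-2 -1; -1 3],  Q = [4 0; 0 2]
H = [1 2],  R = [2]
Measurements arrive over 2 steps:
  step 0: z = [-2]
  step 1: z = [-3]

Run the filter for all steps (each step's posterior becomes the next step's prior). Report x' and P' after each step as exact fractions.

step 0: x' = [24/17, -88/51], P' = [342/17 -506/51; -506/51 824/153]
step 1: x' = [848/577, -1297/577], P' = [343764/66355 -31354/13271; -31354/13271 20786/13271]

step 0: x̄ = F·x = [1, -3]
step 0: P̄ = F·P·Fᵀ + Q = [23 -1; -1 33]
step 0: y = z − H·x̄ = [3]
step 0: S = H·P̄·Hᵀ + R = [153]
step 0: K = P̄·Hᵀ·S⁻¹ = [7/51; 65/153]
step 0: x' = x̄ + K·y = [24/17, -88/51]
step 0: P' = (I − K·H)·P̄ = [342/17 -506/51; -506/51 824/153]
step 1: x̄ = F·x = [-56/51, -112/17]
step 1: P̄ = F·P·Fᵀ + Q = [7676/153 3758/51; 3758/51 2212/17]
step 1: y = z − H·x̄ = [575/51]
step 1: S = H·P̄·Hᵀ + R = [132710/153]
step 1: K = P̄·Hᵀ·S⁻¹ = [15112/66355; 5109/13271]
step 1: x' = x̄ + K·y = [848/577, -1297/577]
step 1: P' = (I − K·H)·P̄ = [343764/66355 -31354/13271; -31354/13271 20786/13271]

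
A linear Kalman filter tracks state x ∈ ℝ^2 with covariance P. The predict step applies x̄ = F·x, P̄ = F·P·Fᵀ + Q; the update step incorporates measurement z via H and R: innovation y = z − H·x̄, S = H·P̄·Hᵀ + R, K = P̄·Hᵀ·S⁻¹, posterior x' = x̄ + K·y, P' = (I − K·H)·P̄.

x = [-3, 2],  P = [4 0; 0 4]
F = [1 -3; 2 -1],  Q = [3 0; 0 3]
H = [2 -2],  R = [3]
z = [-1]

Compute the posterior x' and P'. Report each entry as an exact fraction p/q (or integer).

x̄ = F·x = [-9, -8]
P̄ = F·P·Fᵀ + Q = [43 20; 20 23]
y = z − H·x̄ = [1]
S = H·P̄·Hᵀ + R = [107]
K = P̄·Hᵀ·S⁻¹ = [46/107; -6/107]
x' = x̄ + K·y = [-917/107, -862/107]
P' = (I − K·H)·P̄ = [2485/107 2416/107; 2416/107 2425/107]

x' = [-917/107, -862/107]
P' = [2485/107 2416/107; 2416/107 2425/107]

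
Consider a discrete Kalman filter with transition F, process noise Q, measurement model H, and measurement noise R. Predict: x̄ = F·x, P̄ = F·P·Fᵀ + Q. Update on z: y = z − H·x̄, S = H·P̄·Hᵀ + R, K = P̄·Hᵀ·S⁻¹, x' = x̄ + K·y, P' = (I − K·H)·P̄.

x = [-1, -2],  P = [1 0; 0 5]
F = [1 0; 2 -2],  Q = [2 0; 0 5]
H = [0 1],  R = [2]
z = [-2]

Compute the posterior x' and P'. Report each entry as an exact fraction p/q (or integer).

x' = [-39/31, -54/31]
P' = [89/31 4/31; 4/31 58/31]

x̄ = F·x = [-1, 2]
P̄ = F·P·Fᵀ + Q = [3 2; 2 29]
y = z − H·x̄ = [-4]
S = H·P̄·Hᵀ + R = [31]
K = P̄·Hᵀ·S⁻¹ = [2/31; 29/31]
x' = x̄ + K·y = [-39/31, -54/31]
P' = (I − K·H)·P̄ = [89/31 4/31; 4/31 58/31]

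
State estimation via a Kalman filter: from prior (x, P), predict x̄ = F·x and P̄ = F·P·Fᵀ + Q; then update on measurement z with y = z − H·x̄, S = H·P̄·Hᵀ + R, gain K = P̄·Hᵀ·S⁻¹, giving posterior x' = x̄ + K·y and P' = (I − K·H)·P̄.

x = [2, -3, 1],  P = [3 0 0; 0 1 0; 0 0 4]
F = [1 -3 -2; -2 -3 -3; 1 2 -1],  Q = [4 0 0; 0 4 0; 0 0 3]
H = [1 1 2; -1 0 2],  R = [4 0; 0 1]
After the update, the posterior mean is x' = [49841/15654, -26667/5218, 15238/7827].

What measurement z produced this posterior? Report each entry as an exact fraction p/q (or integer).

x̄ = F·x = [9, 2, -5]
P̄ = F·P·Fᵀ + Q = [32 27 5; 27 61 0; 5 0 14]
S = H·P̄·Hᵀ + R = [227 -3; -3 69]
K = P̄·Hᵀ·S⁻¹ = [1565/5218 -4787/15654; 1997/5218 -1955/5218; 391/2609 2660/7827]
x' − x̄ = [-91045/15654, -37103/5218, 54373/7827] = K·y
y = (KᵀK)⁻¹·Kᵀ·(x' − x̄) = [1, 20]
z = y + H·x̄ = [1, 20] + [1, -19] = [2, 1]

z = [2, 1]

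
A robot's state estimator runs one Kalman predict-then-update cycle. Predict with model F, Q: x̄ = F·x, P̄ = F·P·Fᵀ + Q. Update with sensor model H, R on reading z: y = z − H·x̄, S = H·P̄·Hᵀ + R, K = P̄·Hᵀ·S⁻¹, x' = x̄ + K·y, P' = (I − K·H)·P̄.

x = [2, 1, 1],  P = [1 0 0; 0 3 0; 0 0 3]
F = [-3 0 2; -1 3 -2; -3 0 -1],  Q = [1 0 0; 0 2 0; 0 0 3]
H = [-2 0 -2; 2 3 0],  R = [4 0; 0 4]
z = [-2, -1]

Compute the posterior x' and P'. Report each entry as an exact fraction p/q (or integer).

x' = [9917/3357, -853/373, -2507/1119]
P' = [49475/6714 -1851/373 -15125/2238; -1851/373 1410/373 1701/373; -15125/2238 1701/373 2656/373]

x̄ = F·x = [-4, -1, -7]
P̄ = F·P·Fᵀ + Q = [22 -9 3; -9 42 9; 3 9 15]
y = z − H·x̄ = [-24, 10]
S = H·P̄·Hᵀ + R = [176 -100; -100 362]
K = P̄·Hᵀ·S⁻¹ = [-1025/3357 -251/6714; 75/373 132/373; -811/4476 46/1119]
x' = x̄ + K·y = [9917/3357, -853/373, -2507/1119]
P' = (I − K·H)·P̄ = [49475/6714 -1851/373 -15125/2238; -1851/373 1410/373 1701/373; -15125/2238 1701/373 2656/373]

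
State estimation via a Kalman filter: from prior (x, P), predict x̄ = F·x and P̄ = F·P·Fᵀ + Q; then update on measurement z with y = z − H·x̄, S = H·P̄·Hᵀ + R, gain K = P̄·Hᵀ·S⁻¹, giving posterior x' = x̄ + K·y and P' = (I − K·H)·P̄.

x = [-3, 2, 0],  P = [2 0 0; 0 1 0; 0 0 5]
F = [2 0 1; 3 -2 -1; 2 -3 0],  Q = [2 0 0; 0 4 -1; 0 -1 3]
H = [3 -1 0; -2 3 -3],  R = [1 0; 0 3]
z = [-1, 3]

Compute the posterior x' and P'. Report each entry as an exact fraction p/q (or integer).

x̄ = F·x = [-6, -13, -12]
P̄ = F·P·Fᵀ + Q = [15 7 8; 7 31 17; 8 17 20]
y = z − H·x̄ = [4, -6]
S = H·P̄·Hᵀ + R = [125 -127; -127 228]
K = P̄·Hᵀ·S⁻¹ = [4473/12371 701/12371; 1276/12371 2230/12371; -1579/12371 -2236/12371]
x' = x̄ + K·y = [-60540/12371, -169099/12371, -141352/12371]
P' = (I − K·H)·P̄ = [38724/12371 111699/12371 85182/12371; 111699/12371 333821/12371 257125/12371; 85182/12371 257125/12371 202573/12371]

x' = [-60540/12371, -169099/12371, -141352/12371]
P' = [38724/12371 111699/12371 85182/12371; 111699/12371 333821/12371 257125/12371; 85182/12371 257125/12371 202573/12371]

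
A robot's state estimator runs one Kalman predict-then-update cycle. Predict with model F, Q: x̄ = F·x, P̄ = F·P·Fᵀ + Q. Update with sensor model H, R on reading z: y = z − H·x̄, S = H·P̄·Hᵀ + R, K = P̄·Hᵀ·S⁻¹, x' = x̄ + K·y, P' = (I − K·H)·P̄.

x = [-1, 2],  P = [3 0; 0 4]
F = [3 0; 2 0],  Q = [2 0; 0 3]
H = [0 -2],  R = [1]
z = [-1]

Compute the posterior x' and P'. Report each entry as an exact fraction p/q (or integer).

x̄ = F·x = [-3, -2]
P̄ = F·P·Fᵀ + Q = [29 18; 18 15]
y = z − H·x̄ = [-5]
S = H·P̄·Hᵀ + R = [61]
K = P̄·Hᵀ·S⁻¹ = [-36/61; -30/61]
x' = x̄ + K·y = [-3/61, 28/61]
P' = (I − K·H)·P̄ = [473/61 18/61; 18/61 15/61]

x' = [-3/61, 28/61]
P' = [473/61 18/61; 18/61 15/61]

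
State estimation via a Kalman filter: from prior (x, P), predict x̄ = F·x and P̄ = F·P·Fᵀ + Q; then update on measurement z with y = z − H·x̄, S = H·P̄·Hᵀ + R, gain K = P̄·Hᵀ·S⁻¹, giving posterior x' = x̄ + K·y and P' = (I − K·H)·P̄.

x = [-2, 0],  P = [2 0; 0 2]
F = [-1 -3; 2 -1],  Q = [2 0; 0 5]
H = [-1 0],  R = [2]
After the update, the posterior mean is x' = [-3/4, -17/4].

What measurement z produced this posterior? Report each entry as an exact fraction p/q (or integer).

z = [1]

x̄ = F·x = [2, -4]
P̄ = F·P·Fᵀ + Q = [22 2; 2 15]
S = H·P̄·Hᵀ + R = [24]
K = P̄·Hᵀ·S⁻¹ = [-11/12; -1/12]
x' − x̄ = [-11/4, -1/4] = K·y
y = (KᵀK)⁻¹·Kᵀ·(x' − x̄) = [3]
z = y + H·x̄ = [3] + [-2] = [1]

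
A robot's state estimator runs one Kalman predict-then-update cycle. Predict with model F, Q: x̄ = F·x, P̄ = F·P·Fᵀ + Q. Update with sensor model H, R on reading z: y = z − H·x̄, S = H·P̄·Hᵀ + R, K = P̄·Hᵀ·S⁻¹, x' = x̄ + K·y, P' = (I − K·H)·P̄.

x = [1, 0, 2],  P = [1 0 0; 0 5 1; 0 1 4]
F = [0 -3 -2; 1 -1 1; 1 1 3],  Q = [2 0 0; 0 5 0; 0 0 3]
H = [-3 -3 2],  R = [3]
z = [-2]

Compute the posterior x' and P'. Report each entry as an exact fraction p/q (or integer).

x̄ = F·x = [-4, 3, 7]
P̄ = F·P·Fᵀ + Q = [75 6 -50; 6 13 6; -50 6 51]
y = z − H·x̄ = [-19]
S = H·P̄·Hᵀ + R = [1635]
K = P̄·Hᵀ·S⁻¹ = [-343/1635; -3/109; 78/545]
x' = x̄ + K·y = [-23/1635, 384/109, 2333/545]
P' = (I − K·H)·P̄ = [4976/1635 -375/109 -496/545; -375/109 1282/109 1356/109; -496/545 1356/109 9543/545]

x' = [-23/1635, 384/109, 2333/545]
P' = [4976/1635 -375/109 -496/545; -375/109 1282/109 1356/109; -496/545 1356/109 9543/545]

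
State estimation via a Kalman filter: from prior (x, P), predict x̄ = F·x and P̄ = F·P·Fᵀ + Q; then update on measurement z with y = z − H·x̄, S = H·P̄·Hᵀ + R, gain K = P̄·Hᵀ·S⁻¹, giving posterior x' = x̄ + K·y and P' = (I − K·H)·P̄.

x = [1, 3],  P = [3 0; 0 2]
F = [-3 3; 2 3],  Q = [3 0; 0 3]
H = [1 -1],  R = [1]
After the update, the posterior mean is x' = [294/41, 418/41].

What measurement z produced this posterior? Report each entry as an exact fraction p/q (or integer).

x̄ = F·x = [6, 11]
P̄ = F·P·Fᵀ + Q = [48 0; 0 33]
S = H·P̄·Hᵀ + R = [82]
K = P̄·Hᵀ·S⁻¹ = [24/41; -33/82]
x' − x̄ = [48/41, -33/41] = K·y
y = (KᵀK)⁻¹·Kᵀ·(x' − x̄) = [2]
z = y + H·x̄ = [2] + [-5] = [-3]

z = [-3]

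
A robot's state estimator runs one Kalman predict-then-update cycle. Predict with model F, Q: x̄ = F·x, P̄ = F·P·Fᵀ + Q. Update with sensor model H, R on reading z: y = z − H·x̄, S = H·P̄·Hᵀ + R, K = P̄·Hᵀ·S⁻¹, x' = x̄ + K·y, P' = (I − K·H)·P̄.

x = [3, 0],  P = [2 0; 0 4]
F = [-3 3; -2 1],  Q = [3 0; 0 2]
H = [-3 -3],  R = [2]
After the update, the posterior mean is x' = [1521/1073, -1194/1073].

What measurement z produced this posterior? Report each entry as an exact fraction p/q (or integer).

x̄ = F·x = [-9, -6]
P̄ = F·P·Fᵀ + Q = [57 24; 24 14]
S = H·P̄·Hᵀ + R = [1073]
K = P̄·Hᵀ·S⁻¹ = [-243/1073; -114/1073]
x' − x̄ = [11178/1073, 5244/1073] = K·y
y = (KᵀK)⁻¹·Kᵀ·(x' − x̄) = [-46]
z = y + H·x̄ = [-46] + [45] = [-1]

z = [-1]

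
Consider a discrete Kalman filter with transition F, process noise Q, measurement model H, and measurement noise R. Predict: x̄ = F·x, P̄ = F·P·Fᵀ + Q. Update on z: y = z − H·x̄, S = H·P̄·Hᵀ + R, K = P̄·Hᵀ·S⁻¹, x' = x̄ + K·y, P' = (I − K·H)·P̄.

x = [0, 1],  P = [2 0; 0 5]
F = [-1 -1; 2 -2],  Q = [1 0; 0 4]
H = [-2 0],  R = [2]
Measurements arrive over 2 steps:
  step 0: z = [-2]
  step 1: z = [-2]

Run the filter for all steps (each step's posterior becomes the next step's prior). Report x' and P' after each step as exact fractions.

step 0: x̄ = F·x = [-1, -2]
step 0: P̄ = F·P·Fᵀ + Q = [8 6; 6 32]
step 0: y = z − H·x̄ = [-4]
step 0: S = H·P̄·Hᵀ + R = [34]
step 0: K = P̄·Hᵀ·S⁻¹ = [-8/17; -6/17]
step 0: x' = x̄ + K·y = [15/17, -10/17]
step 0: P' = (I − K·H)·P̄ = [8/17 6/17; 6/17 472/17]
step 1: x̄ = F·x = [-5/17, 50/17]
step 1: P̄ = F·P·Fᵀ + Q = [509/17 928/17; 928/17 1940/17]
step 1: y = z − H·x̄ = [-44/17]
step 1: S = H·P̄·Hᵀ + R = [2070/17]
step 1: K = P̄·Hᵀ·S⁻¹ = [-509/1035; -928/1035]
step 1: x' = x̄ + K·y = [1013/1035, 5446/1035]
step 1: P' = (I − K·H)·P̄ = [509/1035 928/1035; 928/1035 16796/1035]

step 0: x' = [15/17, -10/17], P' = [8/17 6/17; 6/17 472/17]
step 1: x' = [1013/1035, 5446/1035], P' = [509/1035 928/1035; 928/1035 16796/1035]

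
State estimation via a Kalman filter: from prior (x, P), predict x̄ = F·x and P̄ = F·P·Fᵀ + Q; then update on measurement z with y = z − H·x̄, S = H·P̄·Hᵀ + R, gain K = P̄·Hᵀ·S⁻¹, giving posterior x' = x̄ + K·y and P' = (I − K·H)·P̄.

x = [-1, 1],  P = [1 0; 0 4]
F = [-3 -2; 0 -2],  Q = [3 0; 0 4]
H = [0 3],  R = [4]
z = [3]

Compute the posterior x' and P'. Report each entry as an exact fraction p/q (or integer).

x' = [77/23, 43/46]
P' = [356/23 8/23; 8/23 10/23]

x̄ = F·x = [1, -2]
P̄ = F·P·Fᵀ + Q = [28 16; 16 20]
y = z − H·x̄ = [9]
S = H·P̄·Hᵀ + R = [184]
K = P̄·Hᵀ·S⁻¹ = [6/23; 15/46]
x' = x̄ + K·y = [77/23, 43/46]
P' = (I − K·H)·P̄ = [356/23 8/23; 8/23 10/23]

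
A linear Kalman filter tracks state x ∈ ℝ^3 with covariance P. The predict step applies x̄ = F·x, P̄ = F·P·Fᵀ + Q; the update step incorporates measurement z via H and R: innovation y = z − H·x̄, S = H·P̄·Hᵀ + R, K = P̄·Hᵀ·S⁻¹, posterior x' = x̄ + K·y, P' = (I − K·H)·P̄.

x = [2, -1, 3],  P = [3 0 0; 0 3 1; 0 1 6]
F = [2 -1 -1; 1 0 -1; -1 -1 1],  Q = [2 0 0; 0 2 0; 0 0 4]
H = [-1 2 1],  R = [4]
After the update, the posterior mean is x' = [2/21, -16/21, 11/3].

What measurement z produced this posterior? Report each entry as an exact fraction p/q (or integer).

x̄ = F·x = [2, -1, 2]
P̄ = F·P·Fᵀ + Q = [25 13 -9; 13 11 -8; -9 -8 14]
S = H·P̄·Hᵀ + R = [21]
K = P̄·Hᵀ·S⁻¹ = [-8/21; 1/21; 1/3]
x' − x̄ = [-40/21, 5/21, 5/3] = K·y
y = (KᵀK)⁻¹·Kᵀ·(x' − x̄) = [5]
z = y + H·x̄ = [5] + [-2] = [3]

z = [3]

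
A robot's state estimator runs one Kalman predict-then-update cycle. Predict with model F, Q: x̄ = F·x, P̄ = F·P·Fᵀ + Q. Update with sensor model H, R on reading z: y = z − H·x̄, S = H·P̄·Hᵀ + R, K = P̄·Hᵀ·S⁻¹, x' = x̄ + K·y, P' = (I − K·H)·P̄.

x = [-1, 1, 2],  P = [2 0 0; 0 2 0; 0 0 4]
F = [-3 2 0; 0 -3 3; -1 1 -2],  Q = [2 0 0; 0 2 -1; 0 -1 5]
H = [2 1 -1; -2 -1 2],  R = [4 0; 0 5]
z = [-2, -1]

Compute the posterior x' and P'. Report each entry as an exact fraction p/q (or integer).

x' = [-394/479, -379/958, -1099/958]
P' = [27978/2395 -6373/479 15543/2395; -6373/479 18791/958 -4993/958; 15543/2395 -4993/958 26411/4790]

x̄ = F·x = [5, 3, -2]
P̄ = F·P·Fᵀ + Q = [28 -12 10; -12 56 -31; 10 -31 25]
y = z − H·x̄ = [-17, 16]
S = H·P̄·Hᵀ + R = [171 -203; -203 269]
K = P̄·Hᵀ·S⁻¹ = [2137/2395 1399/2395; -427/958 -657/958; 2699/4790 3123/4790]
x' = x̄ + K·y = [-394/479, -379/958, -1099/958]
P' = (I − K·H)·P̄ = [27978/2395 -6373/479 15543/2395; -6373/479 18791/958 -4993/958; 15543/2395 -4993/958 26411/4790]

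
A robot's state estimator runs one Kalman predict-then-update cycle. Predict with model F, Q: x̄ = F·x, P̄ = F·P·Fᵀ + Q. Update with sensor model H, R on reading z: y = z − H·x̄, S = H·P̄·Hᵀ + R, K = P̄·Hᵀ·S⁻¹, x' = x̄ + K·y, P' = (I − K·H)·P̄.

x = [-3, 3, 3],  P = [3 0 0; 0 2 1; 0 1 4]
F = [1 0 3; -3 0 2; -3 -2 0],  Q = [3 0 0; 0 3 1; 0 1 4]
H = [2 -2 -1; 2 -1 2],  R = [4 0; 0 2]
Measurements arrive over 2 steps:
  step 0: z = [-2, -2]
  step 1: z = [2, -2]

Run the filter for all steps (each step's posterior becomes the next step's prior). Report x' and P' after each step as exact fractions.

step 0: x̄ = F·x = [6, 15, 3]
step 0: P̄ = F·P·Fᵀ + Q = [42 15 -15; 15 46 24; -15 24 39]
step 0: y = z − H·x̄ = [19, -5]
step 0: S = H·P̄·Hᵀ + R = [431 -10; -10 96]
step 0: K = P̄·Hᵀ·S⁻¹ = [3507/20638 17499/41276; -1984/10319 3233/10319; -2748/10319 4587/20638]
step 0: x' = x̄ + K·y = [293427/41276, 100924/10319, -65445/20638]
step 0: P' = (I − K·H)·P̄ = [567165/41276 165594/10319 -109239/20638; 165594/10319 200594/10319 -62064/10319; -109239/20638 -62064/10319 25881/10319]
step 1: x̄ = F·x = [-99243/41276, -1142061/41276, -1687673/41276]
step 1: P̄ = F·P·Fᵀ + Q = [311841/41276 448995/41276 429591/41276; 448995/41276 8264145/41276 11423909/41276; 429591/41276 11423909/41276 16427605/41276]
step 1: y = z − H·x̄ = [-3690757/41276, 2349219/41276]
step 1: S = H·P̄·Hᵀ + R = [91281965/41276 -51186071/41276; -51186071/41276 31249593/41276]
step 1: K = P̄·Hᵀ·S⁻¹ = [749179542/5633064979 1413503481/5633064979; -1283736764/5633064979 688001681/5633064979; -1442233995/5633064979 1655747884/5633064979]
step 1: x' = x̄ + K·y = [-83648427/5633064979, -1915804682/5633064979, -7125740656/5633064979]
step 1: P' = (I − K·H)·P̄ = [19929012408/5633064979 22150726230/5633064979 -7440145812/5633064979; 22150726230/5633064979 28359649626/5633064979 -7282899736/5633064979; -7440145812/5633064979 -7282899736/5633064979 5454443828/5633064979]

step 0: x' = [293427/41276, 100924/10319, -65445/20638], P' = [567165/41276 165594/10319 -109239/20638; 165594/10319 200594/10319 -62064/10319; -109239/20638 -62064/10319 25881/10319]
step 1: x' = [-83648427/5633064979, -1915804682/5633064979, -7125740656/5633064979], P' = [19929012408/5633064979 22150726230/5633064979 -7440145812/5633064979; 22150726230/5633064979 28359649626/5633064979 -7282899736/5633064979; -7440145812/5633064979 -7282899736/5633064979 5454443828/5633064979]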